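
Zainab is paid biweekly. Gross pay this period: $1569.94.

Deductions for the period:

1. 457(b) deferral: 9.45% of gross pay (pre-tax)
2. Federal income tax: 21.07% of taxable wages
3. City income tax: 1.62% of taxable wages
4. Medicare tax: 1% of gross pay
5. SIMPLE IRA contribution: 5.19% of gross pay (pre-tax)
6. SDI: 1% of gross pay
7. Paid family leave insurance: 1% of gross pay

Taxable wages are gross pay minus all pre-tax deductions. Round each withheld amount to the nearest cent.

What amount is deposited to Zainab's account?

SIMPLE IRA contribution: $1569.94 × 0.0519 = $81.48
457(b) deferral: $1569.94 × 0.0945 = $148.36
Pre-tax total = $81.48 + $148.36 = $229.84
Taxable wages = $1569.94 − $229.84 = $1340.10
City income tax: $1340.10 × 0.0162 = $21.71
Federal income tax: $1340.10 × 0.2107 = $282.36
Medicare tax: $1569.94 × 0.01 = $15.70
Paid family leave insurance: $1569.94 × 0.01 = $15.70
SDI: $1569.94 × 0.01 = $15.70
Total deductions = $81.48 + $148.36 + $21.71 + $282.36 + $15.70 + $15.70 + $15.70 = $581.01
Net pay = $1569.94 − $581.01 = $988.93

$988.93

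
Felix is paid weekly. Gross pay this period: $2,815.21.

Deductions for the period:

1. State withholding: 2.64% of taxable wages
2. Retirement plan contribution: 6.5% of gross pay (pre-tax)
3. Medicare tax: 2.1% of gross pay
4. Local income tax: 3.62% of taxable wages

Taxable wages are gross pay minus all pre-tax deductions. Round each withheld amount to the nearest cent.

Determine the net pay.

$2,408.32

Retirement plan contribution: $2,815.21 × 0.065 = $182.99
Taxable wages = $2,815.21 − $182.99 = $2,632.22
State withholding: $2,632.22 × 0.0264 = $69.49
Local income tax: $2,632.22 × 0.0362 = $95.29
Medicare tax: $2,815.21 × 0.021 = $59.12
Total deductions = $182.99 + $69.49 + $95.29 + $59.12 = $406.89
Net pay = $2,815.21 − $406.89 = $2,408.32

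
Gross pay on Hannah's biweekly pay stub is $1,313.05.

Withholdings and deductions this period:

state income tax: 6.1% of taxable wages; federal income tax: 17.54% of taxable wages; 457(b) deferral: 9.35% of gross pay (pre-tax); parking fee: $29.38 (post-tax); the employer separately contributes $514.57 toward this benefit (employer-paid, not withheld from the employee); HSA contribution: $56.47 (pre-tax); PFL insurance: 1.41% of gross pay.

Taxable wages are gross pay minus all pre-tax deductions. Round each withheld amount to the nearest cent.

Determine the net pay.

$817.89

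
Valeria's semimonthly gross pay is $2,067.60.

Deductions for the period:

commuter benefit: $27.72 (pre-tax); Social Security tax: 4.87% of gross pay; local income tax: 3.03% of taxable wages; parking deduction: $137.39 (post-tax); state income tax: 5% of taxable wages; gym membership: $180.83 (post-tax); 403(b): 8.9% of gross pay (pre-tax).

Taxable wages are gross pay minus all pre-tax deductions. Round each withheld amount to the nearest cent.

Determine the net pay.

$1,287.93

Commuter benefit: $27.72
403(b): $2,067.60 × 0.089 = $184.02
Pre-tax total = $27.72 + $184.02 = $211.74
Taxable wages = $2,067.60 − $211.74 = $1,855.86
State income tax: $1,855.86 × 0.05 = $92.79
Local income tax: $1,855.86 × 0.0303 = $56.23
Social Security tax: $2,067.60 × 0.0487 = $100.69
Parking deduction: $137.39
Gym membership: $180.83
Total deductions = $27.72 + $184.02 + $92.79 + $56.23 + $100.69 + $137.39 + $180.83 = $779.67
Net pay = $2,067.60 − $779.67 = $1,287.93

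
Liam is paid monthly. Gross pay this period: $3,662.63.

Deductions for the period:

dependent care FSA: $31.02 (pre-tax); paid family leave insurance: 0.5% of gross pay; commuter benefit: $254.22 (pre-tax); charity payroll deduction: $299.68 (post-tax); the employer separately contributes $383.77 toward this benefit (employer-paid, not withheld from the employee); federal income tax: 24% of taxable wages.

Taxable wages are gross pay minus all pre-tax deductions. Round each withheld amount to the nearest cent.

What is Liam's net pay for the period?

Commuter benefit: $254.22
Dependent care FSA: $31.02
Pre-tax total = $254.22 + $31.02 = $285.24
Taxable wages = $3,662.63 − $285.24 = $3,377.39
Federal income tax: $3,377.39 × 0.24 = $810.57
Paid family leave insurance: $3,662.63 × 0.005 = $18.31
Charity payroll deduction: $299.68
(Employer's $383.77 toward charity payroll deduction is not withheld from the employee.)
Total deductions = $254.22 + $31.02 + $810.57 + $18.31 + $299.68 = $1,413.80
Net pay = $3,662.63 − $1,413.80 = $2,248.83

$2,248.83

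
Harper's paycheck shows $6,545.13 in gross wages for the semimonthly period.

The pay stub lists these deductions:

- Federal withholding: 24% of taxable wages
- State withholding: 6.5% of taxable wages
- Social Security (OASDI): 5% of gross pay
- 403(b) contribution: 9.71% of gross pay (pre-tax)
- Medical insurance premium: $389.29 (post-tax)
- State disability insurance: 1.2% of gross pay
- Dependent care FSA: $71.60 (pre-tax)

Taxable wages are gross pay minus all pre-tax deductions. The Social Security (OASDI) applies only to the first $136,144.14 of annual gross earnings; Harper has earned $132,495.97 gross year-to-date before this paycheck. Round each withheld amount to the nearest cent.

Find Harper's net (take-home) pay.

$3,407.17

Dependent care FSA: $71.60
403(b) contribution: $6,545.13 × 0.0971 = $635.53
Pre-tax total = $71.60 + $635.53 = $707.13
Taxable wages = $6,545.13 − $707.13 = $5,838.00
State withholding: $5,838.00 × 0.065 = $379.47
Federal withholding: $5,838.00 × 0.24 = $1,401.12
Social Security (OASDI): only $136,144.14 − $132,495.97 = $3,648.17 of this check is subject → $3,648.17 × 0.05 = $182.41
State disability insurance: $6,545.13 × 0.012 = $78.54
Medical insurance premium: $389.29
Total deductions = $71.60 + $635.53 + $379.47 + $1,401.12 + $182.41 + $78.54 + $389.29 = $3,137.96
Net pay = $6,545.13 − $3,137.96 = $3,407.17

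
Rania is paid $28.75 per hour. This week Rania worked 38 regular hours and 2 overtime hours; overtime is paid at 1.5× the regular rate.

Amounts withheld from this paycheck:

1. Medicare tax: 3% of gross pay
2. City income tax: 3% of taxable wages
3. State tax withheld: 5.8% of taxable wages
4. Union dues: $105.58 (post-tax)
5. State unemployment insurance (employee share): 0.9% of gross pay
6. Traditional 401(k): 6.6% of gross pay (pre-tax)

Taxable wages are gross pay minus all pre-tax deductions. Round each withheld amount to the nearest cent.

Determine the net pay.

$852.51

Regular pay: 38 × $28.75 = $1,092.50
Overtime pay: 2 × $28.75 × 1.5 = $86.25
Gross pay = $1,092.50 + $86.25 = $1,178.75
Traditional 401(k): $1,178.75 × 0.066 = $77.80
Taxable wages = $1,178.75 − $77.80 = $1,100.95
State tax withheld: $1,100.95 × 0.058 = $63.86
City income tax: $1,100.95 × 0.03 = $33.03
State unemployment insurance (employee share): $1,178.75 × 0.009 = $10.61
Medicare tax: $1,178.75 × 0.03 = $35.36
Union dues: $105.58
Total deductions = $77.80 + $63.86 + $33.03 + $10.61 + $35.36 + $105.58 = $326.24
Net pay = $1,178.75 − $326.24 = $852.51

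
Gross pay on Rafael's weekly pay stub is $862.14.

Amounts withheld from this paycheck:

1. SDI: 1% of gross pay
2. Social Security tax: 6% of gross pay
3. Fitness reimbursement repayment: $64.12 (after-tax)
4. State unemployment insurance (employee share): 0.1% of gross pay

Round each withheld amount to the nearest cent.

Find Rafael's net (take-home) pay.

State unemployment insurance (employee share): $862.14 × 0.001 = $0.86
SDI: $862.14 × 0.01 = $8.62
Social Security tax: $862.14 × 0.06 = $51.73
Fitness reimbursement repayment: $64.12
Total deductions = $0.86 + $8.62 + $51.73 + $64.12 = $125.33
Net pay = $862.14 − $125.33 = $736.81

$736.81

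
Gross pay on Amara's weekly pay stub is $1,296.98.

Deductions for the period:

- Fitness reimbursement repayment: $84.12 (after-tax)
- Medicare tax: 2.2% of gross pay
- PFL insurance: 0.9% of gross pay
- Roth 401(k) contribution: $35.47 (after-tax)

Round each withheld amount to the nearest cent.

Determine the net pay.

$1,137.19

PFL insurance: $1,296.98 × 0.009 = $11.67
Medicare tax: $1,296.98 × 0.022 = $28.53
Roth 401(k) contribution: $35.47
Fitness reimbursement repayment: $84.12
Total deductions = $11.67 + $28.53 + $35.47 + $84.12 = $159.79
Net pay = $1,296.98 − $159.79 = $1,137.19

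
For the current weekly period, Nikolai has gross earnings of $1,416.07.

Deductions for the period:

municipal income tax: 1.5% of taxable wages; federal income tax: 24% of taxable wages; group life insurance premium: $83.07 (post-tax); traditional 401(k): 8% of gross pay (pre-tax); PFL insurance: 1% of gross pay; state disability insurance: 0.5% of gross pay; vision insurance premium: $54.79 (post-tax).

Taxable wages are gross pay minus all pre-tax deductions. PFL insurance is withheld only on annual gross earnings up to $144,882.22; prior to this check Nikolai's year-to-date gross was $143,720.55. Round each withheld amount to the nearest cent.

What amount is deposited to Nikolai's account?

Traditional 401(k): $1,416.07 × 0.08 = $113.29
Taxable wages = $1,416.07 − $113.29 = $1,302.78
Municipal income tax: $1,302.78 × 0.015 = $19.54
Federal income tax: $1,302.78 × 0.24 = $312.67
PFL insurance: only $144,882.22 − $143,720.55 = $1,161.67 of this check is subject → $1,161.67 × 0.01 = $11.62
State disability insurance: $1,416.07 × 0.005 = $7.08
Group life insurance premium: $83.07
Vision insurance premium: $54.79
Total deductions = $113.29 + $19.54 + $312.67 + $11.62 + $7.08 + $83.07 + $54.79 = $602.06
Net pay = $1,416.07 − $602.06 = $814.01

$814.01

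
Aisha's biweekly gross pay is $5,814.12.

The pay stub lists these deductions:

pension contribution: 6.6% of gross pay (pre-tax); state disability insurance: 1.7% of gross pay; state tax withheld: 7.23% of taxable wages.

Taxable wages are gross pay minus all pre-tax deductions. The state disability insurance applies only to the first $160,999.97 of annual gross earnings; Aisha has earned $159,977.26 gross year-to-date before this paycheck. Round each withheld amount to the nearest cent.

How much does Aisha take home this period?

$5,020.38

Pension contribution: $5,814.12 × 0.066 = $383.73
Taxable wages = $5,814.12 − $383.73 = $5,430.39
State tax withheld: $5,430.39 × 0.0723 = $392.62
State disability insurance: only $160,999.97 − $159,977.26 = $1,022.71 of this check is subject → $1,022.71 × 0.017 = $17.39
Total deductions = $383.73 + $392.62 + $17.39 = $793.74
Net pay = $5,814.12 − $793.74 = $5,020.38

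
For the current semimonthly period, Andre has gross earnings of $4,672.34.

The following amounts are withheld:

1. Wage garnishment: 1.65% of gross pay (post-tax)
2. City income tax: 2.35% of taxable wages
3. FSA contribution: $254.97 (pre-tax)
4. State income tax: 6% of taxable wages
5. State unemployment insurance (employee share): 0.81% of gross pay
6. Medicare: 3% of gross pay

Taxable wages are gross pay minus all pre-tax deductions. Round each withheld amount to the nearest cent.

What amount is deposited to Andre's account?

$3,793.41

FSA contribution: $254.97
Taxable wages = $4,672.34 − $254.97 = $4,417.37
State income tax: $4,417.37 × 0.06 = $265.04
City income tax: $4,417.37 × 0.0235 = $103.81
Medicare: $4,672.34 × 0.03 = $140.17
State unemployment insurance (employee share): $4,672.34 × 0.0081 = $37.85
Wage garnishment: $4,672.34 × 0.0165 = $77.09
Total deductions = $254.97 + $265.04 + $103.81 + $140.17 + $37.85 + $77.09 = $878.93
Net pay = $4,672.34 − $878.93 = $3,793.41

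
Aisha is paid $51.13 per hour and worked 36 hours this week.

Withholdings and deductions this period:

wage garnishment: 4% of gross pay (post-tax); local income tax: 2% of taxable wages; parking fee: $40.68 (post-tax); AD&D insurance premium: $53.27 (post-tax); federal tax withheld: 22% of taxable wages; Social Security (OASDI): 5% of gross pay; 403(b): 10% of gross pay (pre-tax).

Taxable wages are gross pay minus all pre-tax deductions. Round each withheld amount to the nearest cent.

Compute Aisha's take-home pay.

Gross pay: 36 × $51.13 = $1,840.68
403(b): $1,840.68 × 0.1 = $184.07
Taxable wages = $1,840.68 − $184.07 = $1,656.61
Federal tax withheld: $1,656.61 × 0.22 = $364.45
Local income tax: $1,656.61 × 0.02 = $33.13
Social Security (OASDI): $1,840.68 × 0.05 = $92.03
Wage garnishment: $1,840.68 × 0.04 = $73.63
AD&D insurance premium: $53.27
Parking fee: $40.68
Total deductions = $184.07 + $364.45 + $33.13 + $92.03 + $73.63 + $53.27 + $40.68 = $841.26
Net pay = $1,840.68 − $841.26 = $999.42

$999.42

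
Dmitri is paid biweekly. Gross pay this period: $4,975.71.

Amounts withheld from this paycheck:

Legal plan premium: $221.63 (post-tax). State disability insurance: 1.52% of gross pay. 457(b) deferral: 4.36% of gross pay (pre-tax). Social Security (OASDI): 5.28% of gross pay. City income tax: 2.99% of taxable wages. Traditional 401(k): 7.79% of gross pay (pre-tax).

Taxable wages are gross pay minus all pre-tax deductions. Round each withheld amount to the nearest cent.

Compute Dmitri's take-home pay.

$3,680.48

Traditional 401(k): $4,975.71 × 0.0779 = $387.61
457(b) deferral: $4,975.71 × 0.0436 = $216.94
Pre-tax total = $387.61 + $216.94 = $604.55
Taxable wages = $4,975.71 − $604.55 = $4,371.16
City income tax: $4,371.16 × 0.0299 = $130.70
Social Security (OASDI): $4,975.71 × 0.0528 = $262.72
State disability insurance: $4,975.71 × 0.0152 = $75.63
Legal plan premium: $221.63
Total deductions = $387.61 + $216.94 + $130.70 + $262.72 + $75.63 + $221.63 = $1,295.23
Net pay = $4,975.71 − $1,295.23 = $3,680.48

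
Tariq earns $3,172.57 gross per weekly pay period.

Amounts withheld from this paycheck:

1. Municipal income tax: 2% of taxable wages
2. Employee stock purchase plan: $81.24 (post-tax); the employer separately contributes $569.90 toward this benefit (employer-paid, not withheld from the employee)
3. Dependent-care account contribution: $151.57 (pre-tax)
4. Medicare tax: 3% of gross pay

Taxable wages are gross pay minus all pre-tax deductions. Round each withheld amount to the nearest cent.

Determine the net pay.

Dependent-care account contribution: $151.57
Taxable wages = $3,172.57 − $151.57 = $3,021.00
Municipal income tax: $3,021.00 × 0.02 = $60.42
Medicare tax: $3,172.57 × 0.03 = $95.18
Employee stock purchase plan: $81.24
(Employer's $569.90 toward employee stock purchase plan is not withheld from the employee.)
Total deductions = $151.57 + $60.42 + $95.18 + $81.24 = $388.41
Net pay = $3,172.57 − $388.41 = $2,784.16

$2,784.16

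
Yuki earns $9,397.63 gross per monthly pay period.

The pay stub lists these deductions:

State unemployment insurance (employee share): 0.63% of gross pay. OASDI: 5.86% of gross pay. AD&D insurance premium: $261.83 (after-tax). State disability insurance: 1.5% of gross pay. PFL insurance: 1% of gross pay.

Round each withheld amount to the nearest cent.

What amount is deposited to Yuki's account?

OASDI: $9,397.63 × 0.0586 = $550.70
State disability insurance: $9,397.63 × 0.015 = $140.96
PFL insurance: $9,397.63 × 0.01 = $93.98
State unemployment insurance (employee share): $9,397.63 × 0.0063 = $59.21
AD&D insurance premium: $261.83
Total deductions = $550.70 + $140.96 + $93.98 + $59.21 + $261.83 = $1,106.68
Net pay = $9,397.63 − $1,106.68 = $8,290.95

$8,290.95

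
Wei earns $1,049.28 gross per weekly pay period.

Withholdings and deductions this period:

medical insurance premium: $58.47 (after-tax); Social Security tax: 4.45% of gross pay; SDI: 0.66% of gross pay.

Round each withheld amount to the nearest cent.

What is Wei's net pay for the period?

$937.19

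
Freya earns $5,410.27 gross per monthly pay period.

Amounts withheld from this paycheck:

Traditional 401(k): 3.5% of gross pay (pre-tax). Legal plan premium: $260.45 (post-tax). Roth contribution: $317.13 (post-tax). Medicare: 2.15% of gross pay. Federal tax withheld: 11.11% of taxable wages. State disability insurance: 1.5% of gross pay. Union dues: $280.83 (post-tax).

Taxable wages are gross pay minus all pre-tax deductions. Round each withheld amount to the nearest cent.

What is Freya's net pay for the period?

$3,584.99

Traditional 401(k): $5,410.27 × 0.035 = $189.36
Taxable wages = $5,410.27 − $189.36 = $5,220.91
Federal tax withheld: $5,220.91 × 0.1111 = $580.04
State disability insurance: $5,410.27 × 0.015 = $81.15
Medicare: $5,410.27 × 0.0215 = $116.32
Legal plan premium: $260.45
Roth contribution: $317.13
Union dues: $280.83
Total deductions = $189.36 + $580.04 + $81.15 + $116.32 + $260.45 + $317.13 + $280.83 = $1,825.28
Net pay = $5,410.27 − $1,825.28 = $3,584.99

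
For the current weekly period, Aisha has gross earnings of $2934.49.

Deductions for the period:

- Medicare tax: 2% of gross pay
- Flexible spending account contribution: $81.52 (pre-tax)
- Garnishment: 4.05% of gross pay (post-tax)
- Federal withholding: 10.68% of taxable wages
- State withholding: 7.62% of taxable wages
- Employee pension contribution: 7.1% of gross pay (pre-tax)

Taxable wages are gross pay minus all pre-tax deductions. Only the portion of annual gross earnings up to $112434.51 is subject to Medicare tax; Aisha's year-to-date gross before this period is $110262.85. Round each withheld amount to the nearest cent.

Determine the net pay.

Employee pension contribution: $2934.49 × 0.071 = $208.35
Flexible spending account contribution: $81.52
Pre-tax total = $208.35 + $81.52 = $289.87
Taxable wages = $2934.49 − $289.87 = $2644.62
Federal withholding: $2644.62 × 0.1068 = $282.45
State withholding: $2644.62 × 0.0762 = $201.52
Medicare tax: only $112434.51 − $110262.85 = $2171.66 of this check is subject → $2171.66 × 0.02 = $43.43
Garnishment: $2934.49 × 0.0405 = $118.85
Total deductions = $208.35 + $81.52 + $282.45 + $201.52 + $43.43 + $118.85 = $936.12
Net pay = $2934.49 − $936.12 = $1998.37

$1998.37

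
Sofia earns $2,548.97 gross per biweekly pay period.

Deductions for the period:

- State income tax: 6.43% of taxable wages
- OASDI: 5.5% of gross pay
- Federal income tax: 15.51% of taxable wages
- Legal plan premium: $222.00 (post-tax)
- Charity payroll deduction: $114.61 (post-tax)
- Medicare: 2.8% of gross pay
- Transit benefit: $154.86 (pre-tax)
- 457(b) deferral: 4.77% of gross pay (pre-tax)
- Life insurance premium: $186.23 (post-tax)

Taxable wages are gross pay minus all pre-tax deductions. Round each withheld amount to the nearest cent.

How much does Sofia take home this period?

457(b) deferral: $2,548.97 × 0.0477 = $121.59
Transit benefit: $154.86
Pre-tax total = $121.59 + $154.86 = $276.45
Taxable wages = $2,548.97 − $276.45 = $2,272.52
Federal income tax: $2,272.52 × 0.1551 = $352.47
State income tax: $2,272.52 × 0.0643 = $146.12
OASDI: $2,548.97 × 0.055 = $140.19
Medicare: $2,548.97 × 0.028 = $71.37
Legal plan premium: $222.00
Life insurance premium: $186.23
Charity payroll deduction: $114.61
Total deductions = $121.59 + $154.86 + $352.47 + $146.12 + $140.19 + $71.37 + $222.00 + $186.23 + $114.61 = $1,509.44
Net pay = $2,548.97 − $1,509.44 = $1,039.53

$1,039.53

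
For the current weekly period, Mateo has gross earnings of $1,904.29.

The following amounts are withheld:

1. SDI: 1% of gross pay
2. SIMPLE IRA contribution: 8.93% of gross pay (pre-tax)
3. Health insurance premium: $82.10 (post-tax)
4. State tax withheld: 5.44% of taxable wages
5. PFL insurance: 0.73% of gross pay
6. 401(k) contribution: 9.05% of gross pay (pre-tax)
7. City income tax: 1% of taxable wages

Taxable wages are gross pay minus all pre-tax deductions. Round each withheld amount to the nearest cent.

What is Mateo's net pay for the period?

$1,346.27

SIMPLE IRA contribution: $1,904.29 × 0.0893 = $170.05
401(k) contribution: $1,904.29 × 0.0905 = $172.34
Pre-tax total = $170.05 + $172.34 = $342.39
Taxable wages = $1,904.29 − $342.39 = $1,561.90
City income tax: $1,561.90 × 0.01 = $15.62
State tax withheld: $1,561.90 × 0.0544 = $84.97
PFL insurance: $1,904.29 × 0.0073 = $13.90
SDI: $1,904.29 × 0.01 = $19.04
Health insurance premium: $82.10
Total deductions = $170.05 + $172.34 + $15.62 + $84.97 + $13.90 + $19.04 + $82.10 = $558.02
Net pay = $1,904.29 − $558.02 = $1,346.27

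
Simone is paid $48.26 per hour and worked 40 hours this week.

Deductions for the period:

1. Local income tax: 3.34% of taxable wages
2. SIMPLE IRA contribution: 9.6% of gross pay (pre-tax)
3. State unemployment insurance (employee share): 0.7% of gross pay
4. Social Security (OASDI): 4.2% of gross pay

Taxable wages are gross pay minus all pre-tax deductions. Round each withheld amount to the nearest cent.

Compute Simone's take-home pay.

$1,592.20

Gross pay: 40 × $48.26 = $1,930.40
SIMPLE IRA contribution: $1,930.40 × 0.096 = $185.32
Taxable wages = $1,930.40 − $185.32 = $1,745.08
Local income tax: $1,745.08 × 0.0334 = $58.29
Social Security (OASDI): $1,930.40 × 0.042 = $81.08
State unemployment insurance (employee share): $1,930.40 × 0.007 = $13.51
Total deductions = $185.32 + $58.29 + $81.08 + $13.51 = $338.20
Net pay = $1,930.40 − $338.20 = $1,592.20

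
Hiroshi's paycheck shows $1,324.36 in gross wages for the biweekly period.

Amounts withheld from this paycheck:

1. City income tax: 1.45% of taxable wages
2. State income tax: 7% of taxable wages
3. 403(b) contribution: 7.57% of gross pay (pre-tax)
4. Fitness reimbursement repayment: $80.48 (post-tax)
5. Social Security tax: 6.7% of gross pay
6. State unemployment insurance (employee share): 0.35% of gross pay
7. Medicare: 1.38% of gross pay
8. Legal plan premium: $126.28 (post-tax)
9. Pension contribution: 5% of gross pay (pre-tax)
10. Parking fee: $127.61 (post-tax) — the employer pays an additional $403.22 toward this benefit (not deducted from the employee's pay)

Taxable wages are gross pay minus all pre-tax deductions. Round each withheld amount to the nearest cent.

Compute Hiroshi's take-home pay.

$614.03

Pension contribution: $1,324.36 × 0.05 = $66.22
403(b) contribution: $1,324.36 × 0.0757 = $100.25
Pre-tax total = $66.22 + $100.25 = $166.47
Taxable wages = $1,324.36 − $166.47 = $1,157.89
City income tax: $1,157.89 × 0.0145 = $16.79
State income tax: $1,157.89 × 0.07 = $81.05
State unemployment insurance (employee share): $1,324.36 × 0.0035 = $4.64
Medicare: $1,324.36 × 0.0138 = $18.28
Social Security tax: $1,324.36 × 0.067 = $88.73
Parking fee: $127.61
Fitness reimbursement repayment: $80.48
Legal plan premium: $126.28
(Employer's $403.22 toward parking fee is not withheld from the employee.)
Total deductions = $66.22 + $100.25 + $16.79 + $81.05 + $4.64 + $18.28 + $88.73 + $127.61 + $80.48 + $126.28 = $710.33
Net pay = $1,324.36 − $710.33 = $614.03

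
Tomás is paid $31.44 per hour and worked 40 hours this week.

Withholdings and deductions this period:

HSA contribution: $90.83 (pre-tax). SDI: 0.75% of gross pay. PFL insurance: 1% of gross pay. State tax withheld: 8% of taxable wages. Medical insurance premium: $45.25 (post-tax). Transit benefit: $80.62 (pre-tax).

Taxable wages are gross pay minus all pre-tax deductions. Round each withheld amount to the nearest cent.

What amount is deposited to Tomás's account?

$932.00

Gross pay: 40 × $31.44 = $1,257.60
Transit benefit: $80.62
HSA contribution: $90.83
Pre-tax total = $80.62 + $90.83 = $171.45
Taxable wages = $1,257.60 − $171.45 = $1,086.15
State tax withheld: $1,086.15 × 0.08 = $86.89
PFL insurance: $1,257.60 × 0.01 = $12.58
SDI: $1,257.60 × 0.0075 = $9.43
Medical insurance premium: $45.25
Total deductions = $80.62 + $90.83 + $86.89 + $12.58 + $9.43 + $45.25 = $325.60
Net pay = $1,257.60 − $325.60 = $932.00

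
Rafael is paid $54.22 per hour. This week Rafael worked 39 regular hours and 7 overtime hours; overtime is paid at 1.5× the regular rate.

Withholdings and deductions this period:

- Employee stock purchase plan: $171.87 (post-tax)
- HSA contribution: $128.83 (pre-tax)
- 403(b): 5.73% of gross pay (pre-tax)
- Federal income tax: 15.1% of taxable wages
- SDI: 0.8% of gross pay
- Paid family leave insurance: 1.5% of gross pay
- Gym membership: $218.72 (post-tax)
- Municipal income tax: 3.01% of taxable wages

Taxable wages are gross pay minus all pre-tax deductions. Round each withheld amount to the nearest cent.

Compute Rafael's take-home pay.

$1,514.08

Regular pay: 39 × $54.22 = $2,114.58
Overtime pay: 7 × $54.22 × 1.5 = $569.31
Gross pay = $2,114.58 + $569.31 = $2,683.89
HSA contribution: $128.83
403(b): $2,683.89 × 0.0573 = $153.79
Pre-tax total = $128.83 + $153.79 = $282.62
Taxable wages = $2,683.89 − $282.62 = $2,401.27
Federal income tax: $2,401.27 × 0.151 = $362.59
Municipal income tax: $2,401.27 × 0.0301 = $72.28
SDI: $2,683.89 × 0.008 = $21.47
Paid family leave insurance: $2,683.89 × 0.015 = $40.26
Gym membership: $218.72
Employee stock purchase plan: $171.87
Total deductions = $128.83 + $153.79 + $362.59 + $72.28 + $21.47 + $40.26 + $218.72 + $171.87 = $1,169.81
Net pay = $2,683.89 − $1,169.81 = $1,514.08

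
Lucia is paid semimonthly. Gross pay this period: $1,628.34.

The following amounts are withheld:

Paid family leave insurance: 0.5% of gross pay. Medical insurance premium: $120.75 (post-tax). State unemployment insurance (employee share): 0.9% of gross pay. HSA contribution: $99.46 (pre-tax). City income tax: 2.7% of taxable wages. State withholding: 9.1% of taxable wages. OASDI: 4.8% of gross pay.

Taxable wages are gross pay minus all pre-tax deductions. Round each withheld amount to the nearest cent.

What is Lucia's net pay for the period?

$1,126.76

HSA contribution: $99.46
Taxable wages = $1,628.34 − $99.46 = $1,528.88
State withholding: $1,528.88 × 0.091 = $139.13
City income tax: $1,528.88 × 0.027 = $41.28
OASDI: $1,628.34 × 0.048 = $78.16
Paid family leave insurance: $1,628.34 × 0.005 = $8.14
State unemployment insurance (employee share): $1,628.34 × 0.009 = $14.66
Medical insurance premium: $120.75
Total deductions = $99.46 + $139.13 + $41.28 + $78.16 + $8.14 + $14.66 + $120.75 = $501.58
Net pay = $1,628.34 − $501.58 = $1,126.76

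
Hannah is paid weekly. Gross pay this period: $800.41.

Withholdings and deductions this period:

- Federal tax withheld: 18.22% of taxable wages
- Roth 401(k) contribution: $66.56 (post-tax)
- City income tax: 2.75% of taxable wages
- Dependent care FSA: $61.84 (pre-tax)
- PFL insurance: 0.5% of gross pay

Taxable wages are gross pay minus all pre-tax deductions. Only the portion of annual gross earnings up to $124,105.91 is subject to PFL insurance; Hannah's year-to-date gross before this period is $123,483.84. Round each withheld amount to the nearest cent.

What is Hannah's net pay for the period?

$514.02

Dependent care FSA: $61.84
Taxable wages = $800.41 − $61.84 = $738.57
City income tax: $738.57 × 0.0275 = $20.31
Federal tax withheld: $738.57 × 0.1822 = $134.57
PFL insurance: only $124,105.91 − $123,483.84 = $622.07 of this check is subject → $622.07 × 0.005 = $3.11
Roth 401(k) contribution: $66.56
Total deductions = $61.84 + $20.31 + $134.57 + $3.11 + $66.56 = $286.39
Net pay = $800.41 − $286.39 = $514.02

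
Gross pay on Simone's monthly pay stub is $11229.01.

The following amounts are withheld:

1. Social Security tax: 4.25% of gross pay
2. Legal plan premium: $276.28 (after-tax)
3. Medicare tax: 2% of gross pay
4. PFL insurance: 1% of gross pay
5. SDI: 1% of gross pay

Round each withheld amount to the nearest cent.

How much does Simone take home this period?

Social Security tax: $11229.01 × 0.0425 = $477.23
PFL insurance: $11229.01 × 0.01 = $112.29
SDI: $11229.01 × 0.01 = $112.29
Medicare tax: $11229.01 × 0.02 = $224.58
Legal plan premium: $276.28
Total deductions = $477.23 + $112.29 + $112.29 + $224.58 + $276.28 = $1202.67
Net pay = $11229.01 − $1202.67 = $10026.34

$10026.34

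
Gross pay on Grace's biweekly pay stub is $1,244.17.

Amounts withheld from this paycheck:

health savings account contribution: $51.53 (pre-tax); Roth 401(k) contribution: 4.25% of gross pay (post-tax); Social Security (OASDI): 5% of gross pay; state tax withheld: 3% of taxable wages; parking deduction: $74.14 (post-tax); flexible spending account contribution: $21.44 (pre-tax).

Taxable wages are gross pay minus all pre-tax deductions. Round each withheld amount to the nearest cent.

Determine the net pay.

$946.83

Flexible spending account contribution: $21.44
Health savings account contribution: $51.53
Pre-tax total = $21.44 + $51.53 = $72.97
Taxable wages = $1,244.17 − $72.97 = $1,171.20
State tax withheld: $1,171.20 × 0.03 = $35.14
Social Security (OASDI): $1,244.17 × 0.05 = $62.21
Roth 401(k) contribution: $1,244.17 × 0.0425 = $52.88
Parking deduction: $74.14
Total deductions = $21.44 + $51.53 + $35.14 + $62.21 + $52.88 + $74.14 = $297.34
Net pay = $1,244.17 − $297.34 = $946.83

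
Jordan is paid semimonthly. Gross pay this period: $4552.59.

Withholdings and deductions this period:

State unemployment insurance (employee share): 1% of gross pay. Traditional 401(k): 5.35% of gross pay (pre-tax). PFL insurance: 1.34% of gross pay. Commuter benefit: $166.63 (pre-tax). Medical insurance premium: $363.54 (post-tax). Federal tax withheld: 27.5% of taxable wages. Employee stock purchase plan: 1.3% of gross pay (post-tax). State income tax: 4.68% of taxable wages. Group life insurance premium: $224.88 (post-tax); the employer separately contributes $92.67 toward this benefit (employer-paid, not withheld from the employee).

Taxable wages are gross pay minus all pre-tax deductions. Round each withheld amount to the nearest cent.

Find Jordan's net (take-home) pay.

$2055.25

Traditional 401(k): $4552.59 × 0.0535 = $243.56
Commuter benefit: $166.63
Pre-tax total = $243.56 + $166.63 = $410.19
Taxable wages = $4552.59 − $410.19 = $4142.40
State income tax: $4142.40 × 0.0468 = $193.86
Federal tax withheld: $4142.40 × 0.275 = $1139.16
State unemployment insurance (employee share): $4552.59 × 0.01 = $45.53
PFL insurance: $4552.59 × 0.0134 = $61.00
Group life insurance premium: $224.88
Employee stock purchase plan: $4552.59 × 0.013 = $59.18
Medical insurance premium: $363.54
(Employer's $92.67 toward group life insurance premium is not withheld from the employee.)
Total deductions = $243.56 + $166.63 + $193.86 + $1139.16 + $45.53 + $61.00 + $224.88 + $59.18 + $363.54 = $2497.34
Net pay = $4552.59 − $2497.34 = $2055.25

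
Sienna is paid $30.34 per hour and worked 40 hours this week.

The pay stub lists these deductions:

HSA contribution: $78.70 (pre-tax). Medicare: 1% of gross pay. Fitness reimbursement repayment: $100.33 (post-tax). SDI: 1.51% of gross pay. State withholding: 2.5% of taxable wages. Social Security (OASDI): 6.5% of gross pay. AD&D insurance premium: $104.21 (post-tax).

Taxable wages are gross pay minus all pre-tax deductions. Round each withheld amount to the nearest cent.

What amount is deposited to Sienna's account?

Gross pay: 40 × $30.34 = $1213.60
HSA contribution: $78.70
Taxable wages = $1213.60 − $78.70 = $1134.90
State withholding: $1134.90 × 0.025 = $28.37
SDI: $1213.60 × 0.0151 = $18.33
Medicare: $1213.60 × 0.01 = $12.14
Social Security (OASDI): $1213.60 × 0.065 = $78.88
Fitness reimbursement repayment: $100.33
AD&D insurance premium: $104.21
Total deductions = $78.70 + $28.37 + $18.33 + $12.14 + $78.88 + $100.33 + $104.21 = $420.96
Net pay = $1213.60 − $420.96 = $792.64

$792.64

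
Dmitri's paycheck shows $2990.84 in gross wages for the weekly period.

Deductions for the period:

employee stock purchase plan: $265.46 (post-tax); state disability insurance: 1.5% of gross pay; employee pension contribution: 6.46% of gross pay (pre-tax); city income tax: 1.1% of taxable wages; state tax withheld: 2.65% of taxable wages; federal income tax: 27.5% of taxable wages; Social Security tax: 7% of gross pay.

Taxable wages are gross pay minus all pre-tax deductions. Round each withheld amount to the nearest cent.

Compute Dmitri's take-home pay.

Employee pension contribution: $2990.84 × 0.0646 = $193.21
Taxable wages = $2990.84 − $193.21 = $2797.63
City income tax: $2797.63 × 0.011 = $30.77
State tax withheld: $2797.63 × 0.0265 = $74.14
Federal income tax: $2797.63 × 0.275 = $769.35
State disability insurance: $2990.84 × 0.015 = $44.86
Social Security tax: $2990.84 × 0.07 = $209.36
Employee stock purchase plan: $265.46
Total deductions = $193.21 + $30.77 + $74.14 + $769.35 + $44.86 + $209.36 + $265.46 = $1587.15
Net pay = $2990.84 − $1587.15 = $1403.69

$1403.69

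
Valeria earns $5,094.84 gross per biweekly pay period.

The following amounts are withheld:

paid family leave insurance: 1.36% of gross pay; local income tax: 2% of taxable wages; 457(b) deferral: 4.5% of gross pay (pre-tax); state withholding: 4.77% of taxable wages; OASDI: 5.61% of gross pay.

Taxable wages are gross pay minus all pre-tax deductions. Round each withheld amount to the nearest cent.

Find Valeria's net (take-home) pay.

457(b) deferral: $5,094.84 × 0.045 = $229.27
Taxable wages = $5,094.84 − $229.27 = $4,865.57
Local income tax: $4,865.57 × 0.02 = $97.31
State withholding: $4,865.57 × 0.0477 = $232.09
OASDI: $5,094.84 × 0.0561 = $285.82
Paid family leave insurance: $5,094.84 × 0.0136 = $69.29
Total deductions = $229.27 + $97.31 + $232.09 + $285.82 + $69.29 = $913.78
Net pay = $5,094.84 − $913.78 = $4,181.06

$4,181.06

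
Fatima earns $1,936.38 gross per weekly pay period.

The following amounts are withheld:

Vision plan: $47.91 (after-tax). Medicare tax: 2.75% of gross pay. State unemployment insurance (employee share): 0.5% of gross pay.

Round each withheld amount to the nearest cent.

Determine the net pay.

$1,825.54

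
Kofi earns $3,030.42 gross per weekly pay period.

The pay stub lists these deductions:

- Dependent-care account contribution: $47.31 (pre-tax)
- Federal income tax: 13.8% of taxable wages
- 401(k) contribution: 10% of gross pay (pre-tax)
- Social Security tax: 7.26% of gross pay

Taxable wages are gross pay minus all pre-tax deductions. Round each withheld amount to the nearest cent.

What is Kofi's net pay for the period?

Dependent-care account contribution: $47.31
401(k) contribution: $3,030.42 × 0.1 = $303.04
Pre-tax total = $47.31 + $303.04 = $350.35
Taxable wages = $3,030.42 − $350.35 = $2,680.07
Federal income tax: $2,680.07 × 0.138 = $369.85
Social Security tax: $3,030.42 × 0.0726 = $220.01
Total deductions = $47.31 + $303.04 + $369.85 + $220.01 = $940.21
Net pay = $3,030.42 − $940.21 = $2,090.21

$2,090.21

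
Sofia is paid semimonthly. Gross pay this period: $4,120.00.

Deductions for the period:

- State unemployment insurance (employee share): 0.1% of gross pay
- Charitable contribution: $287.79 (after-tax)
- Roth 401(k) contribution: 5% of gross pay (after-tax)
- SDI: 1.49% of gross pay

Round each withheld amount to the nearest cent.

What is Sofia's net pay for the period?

SDI: $4,120.00 × 0.0149 = $61.39
State unemployment insurance (employee share): $4,120.00 × 0.001 = $4.12
Roth 401(k) contribution: $4,120.00 × 0.05 = $206.00
Charitable contribution: $287.79
Total deductions = $61.39 + $4.12 + $206.00 + $287.79 = $559.30
Net pay = $4,120.00 − $559.30 = $3,560.70

$3,560.70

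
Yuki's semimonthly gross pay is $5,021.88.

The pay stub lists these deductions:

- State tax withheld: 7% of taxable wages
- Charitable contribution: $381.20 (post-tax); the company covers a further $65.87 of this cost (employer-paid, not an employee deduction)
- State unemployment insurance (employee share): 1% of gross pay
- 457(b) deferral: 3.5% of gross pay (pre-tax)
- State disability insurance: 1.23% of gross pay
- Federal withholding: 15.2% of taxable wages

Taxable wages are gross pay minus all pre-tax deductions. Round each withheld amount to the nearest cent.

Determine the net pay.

457(b) deferral: $5,021.88 × 0.035 = $175.77
Taxable wages = $5,021.88 − $175.77 = $4,846.11
State tax withheld: $4,846.11 × 0.07 = $339.23
Federal withholding: $4,846.11 × 0.152 = $736.61
State unemployment insurance (employee share): $5,021.88 × 0.01 = $50.22
State disability insurance: $5,021.88 × 0.0123 = $61.77
Charitable contribution: $381.20
(Employer's $65.87 toward charitable contribution is not withheld from the employee.)
Total deductions = $175.77 + $339.23 + $736.61 + $50.22 + $61.77 + $381.20 = $1,744.80
Net pay = $5,021.88 − $1,744.80 = $3,277.08

$3,277.08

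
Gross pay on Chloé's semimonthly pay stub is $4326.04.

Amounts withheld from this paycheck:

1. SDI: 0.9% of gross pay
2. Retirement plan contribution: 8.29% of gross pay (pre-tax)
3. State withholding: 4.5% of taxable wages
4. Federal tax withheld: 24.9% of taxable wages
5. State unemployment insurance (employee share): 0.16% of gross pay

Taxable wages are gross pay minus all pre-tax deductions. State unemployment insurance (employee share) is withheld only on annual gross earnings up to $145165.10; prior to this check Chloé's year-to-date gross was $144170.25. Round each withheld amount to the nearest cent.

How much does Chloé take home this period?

$2760.47

Retirement plan contribution: $4326.04 × 0.0829 = $358.63
Taxable wages = $4326.04 − $358.63 = $3967.41
Federal tax withheld: $3967.41 × 0.249 = $987.89
State withholding: $3967.41 × 0.045 = $178.53
State unemployment insurance (employee share): only $145165.10 − $144170.25 = $994.85 of this check is subject → $994.85 × 0.0016 = $1.59
SDI: $4326.04 × 0.009 = $38.93
Total deductions = $358.63 + $987.89 + $178.53 + $1.59 + $38.93 = $1565.57
Net pay = $4326.04 − $1565.57 = $2760.47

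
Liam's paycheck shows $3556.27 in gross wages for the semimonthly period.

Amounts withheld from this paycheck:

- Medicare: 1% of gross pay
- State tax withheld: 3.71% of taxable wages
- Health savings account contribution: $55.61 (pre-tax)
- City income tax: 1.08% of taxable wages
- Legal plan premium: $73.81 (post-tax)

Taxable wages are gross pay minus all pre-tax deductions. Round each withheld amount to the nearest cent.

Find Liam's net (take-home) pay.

$3223.61

Health savings account contribution: $55.61
Taxable wages = $3556.27 − $55.61 = $3500.66
City income tax: $3500.66 × 0.0108 = $37.81
State tax withheld: $3500.66 × 0.0371 = $129.87
Medicare: $3556.27 × 0.01 = $35.56
Legal plan premium: $73.81
Total deductions = $55.61 + $37.81 + $129.87 + $35.56 + $73.81 = $332.66
Net pay = $3556.27 − $332.66 = $3223.61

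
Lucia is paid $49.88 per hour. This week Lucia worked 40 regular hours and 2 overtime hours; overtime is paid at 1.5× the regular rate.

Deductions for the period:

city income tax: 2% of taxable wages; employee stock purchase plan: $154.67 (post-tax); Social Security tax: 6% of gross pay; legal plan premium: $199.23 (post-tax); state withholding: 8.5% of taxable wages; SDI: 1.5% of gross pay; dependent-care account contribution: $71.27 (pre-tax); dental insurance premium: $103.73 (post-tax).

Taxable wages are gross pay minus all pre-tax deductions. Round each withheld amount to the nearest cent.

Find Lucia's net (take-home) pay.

Regular pay: 40 × $49.88 = $1,995.20
Overtime pay: 2 × $49.88 × 1.5 = $149.64
Gross pay = $1,995.20 + $149.64 = $2,144.84
Dependent-care account contribution: $71.27
Taxable wages = $2,144.84 − $71.27 = $2,073.57
State withholding: $2,073.57 × 0.085 = $176.25
City income tax: $2,073.57 × 0.02 = $41.47
SDI: $2,144.84 × 0.015 = $32.17
Social Security tax: $2,144.84 × 0.06 = $128.69
Dental insurance premium: $103.73
Legal plan premium: $199.23
Employee stock purchase plan: $154.67
Total deductions = $71.27 + $176.25 + $41.47 + $32.17 + $128.69 + $103.73 + $199.23 + $154.67 = $907.48
Net pay = $2,144.84 − $907.48 = $1,237.36

$1,237.36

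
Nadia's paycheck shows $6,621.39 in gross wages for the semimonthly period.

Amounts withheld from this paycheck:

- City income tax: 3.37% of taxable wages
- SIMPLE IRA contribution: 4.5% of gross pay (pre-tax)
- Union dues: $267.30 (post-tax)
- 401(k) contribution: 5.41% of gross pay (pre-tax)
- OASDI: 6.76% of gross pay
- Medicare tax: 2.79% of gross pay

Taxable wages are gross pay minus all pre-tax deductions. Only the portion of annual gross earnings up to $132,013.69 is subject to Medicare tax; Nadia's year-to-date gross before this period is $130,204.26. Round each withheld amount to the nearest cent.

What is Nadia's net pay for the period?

401(k) contribution: $6,621.39 × 0.0541 = $358.22
SIMPLE IRA contribution: $6,621.39 × 0.045 = $297.96
Pre-tax total = $358.22 + $297.96 = $656.18
Taxable wages = $6,621.39 − $656.18 = $5,965.21
City income tax: $5,965.21 × 0.0337 = $201.03
Medicare tax: only $132,013.69 − $130,204.26 = $1,809.43 of this check is subject → $1,809.43 × 0.0279 = $50.48
OASDI: $6,621.39 × 0.0676 = $447.61
Union dues: $267.30
Total deductions = $358.22 + $297.96 + $201.03 + $50.48 + $447.61 + $267.30 = $1,622.60
Net pay = $6,621.39 − $1,622.60 = $4,998.79

$4,998.79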